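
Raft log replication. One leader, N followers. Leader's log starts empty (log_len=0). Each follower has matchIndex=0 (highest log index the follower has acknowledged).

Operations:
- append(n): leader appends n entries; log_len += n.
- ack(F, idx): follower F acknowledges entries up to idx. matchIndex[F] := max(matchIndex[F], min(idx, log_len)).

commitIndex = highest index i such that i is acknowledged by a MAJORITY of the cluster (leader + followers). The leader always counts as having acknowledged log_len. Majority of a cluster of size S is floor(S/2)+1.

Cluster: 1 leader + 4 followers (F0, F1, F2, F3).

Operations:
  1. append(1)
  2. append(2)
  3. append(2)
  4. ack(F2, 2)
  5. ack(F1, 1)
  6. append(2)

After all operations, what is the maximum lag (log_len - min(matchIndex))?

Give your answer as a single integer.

Answer: 7

Derivation:
Op 1: append 1 -> log_len=1
Op 2: append 2 -> log_len=3
Op 3: append 2 -> log_len=5
Op 4: F2 acks idx 2 -> match: F0=0 F1=0 F2=2 F3=0; commitIndex=0
Op 5: F1 acks idx 1 -> match: F0=0 F1=1 F2=2 F3=0; commitIndex=1
Op 6: append 2 -> log_len=7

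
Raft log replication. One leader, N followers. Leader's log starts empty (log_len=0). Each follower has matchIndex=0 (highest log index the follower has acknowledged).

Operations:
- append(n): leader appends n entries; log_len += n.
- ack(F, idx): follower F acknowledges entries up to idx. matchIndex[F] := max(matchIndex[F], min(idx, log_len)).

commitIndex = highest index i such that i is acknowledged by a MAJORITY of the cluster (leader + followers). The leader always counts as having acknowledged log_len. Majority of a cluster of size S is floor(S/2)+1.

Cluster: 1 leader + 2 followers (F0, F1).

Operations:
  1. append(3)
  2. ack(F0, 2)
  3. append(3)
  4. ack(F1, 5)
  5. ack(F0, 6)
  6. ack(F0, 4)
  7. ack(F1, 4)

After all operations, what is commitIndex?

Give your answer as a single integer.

Op 1: append 3 -> log_len=3
Op 2: F0 acks idx 2 -> match: F0=2 F1=0; commitIndex=2
Op 3: append 3 -> log_len=6
Op 4: F1 acks idx 5 -> match: F0=2 F1=5; commitIndex=5
Op 5: F0 acks idx 6 -> match: F0=6 F1=5; commitIndex=6
Op 6: F0 acks idx 4 -> match: F0=6 F1=5; commitIndex=6
Op 7: F1 acks idx 4 -> match: F0=6 F1=5; commitIndex=6

Answer: 6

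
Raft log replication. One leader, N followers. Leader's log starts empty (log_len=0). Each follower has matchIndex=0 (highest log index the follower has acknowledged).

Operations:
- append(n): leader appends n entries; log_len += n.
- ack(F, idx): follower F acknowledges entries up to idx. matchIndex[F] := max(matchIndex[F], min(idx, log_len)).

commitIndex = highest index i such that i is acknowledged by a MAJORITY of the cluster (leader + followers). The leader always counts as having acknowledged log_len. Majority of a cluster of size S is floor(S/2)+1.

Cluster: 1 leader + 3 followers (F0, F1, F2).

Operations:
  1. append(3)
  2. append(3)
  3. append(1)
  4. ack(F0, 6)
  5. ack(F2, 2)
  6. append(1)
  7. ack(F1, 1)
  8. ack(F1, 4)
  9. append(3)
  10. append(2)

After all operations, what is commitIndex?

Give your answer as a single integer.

Op 1: append 3 -> log_len=3
Op 2: append 3 -> log_len=6
Op 3: append 1 -> log_len=7
Op 4: F0 acks idx 6 -> match: F0=6 F1=0 F2=0; commitIndex=0
Op 5: F2 acks idx 2 -> match: F0=6 F1=0 F2=2; commitIndex=2
Op 6: append 1 -> log_len=8
Op 7: F1 acks idx 1 -> match: F0=6 F1=1 F2=2; commitIndex=2
Op 8: F1 acks idx 4 -> match: F0=6 F1=4 F2=2; commitIndex=4
Op 9: append 3 -> log_len=11
Op 10: append 2 -> log_len=13

Answer: 4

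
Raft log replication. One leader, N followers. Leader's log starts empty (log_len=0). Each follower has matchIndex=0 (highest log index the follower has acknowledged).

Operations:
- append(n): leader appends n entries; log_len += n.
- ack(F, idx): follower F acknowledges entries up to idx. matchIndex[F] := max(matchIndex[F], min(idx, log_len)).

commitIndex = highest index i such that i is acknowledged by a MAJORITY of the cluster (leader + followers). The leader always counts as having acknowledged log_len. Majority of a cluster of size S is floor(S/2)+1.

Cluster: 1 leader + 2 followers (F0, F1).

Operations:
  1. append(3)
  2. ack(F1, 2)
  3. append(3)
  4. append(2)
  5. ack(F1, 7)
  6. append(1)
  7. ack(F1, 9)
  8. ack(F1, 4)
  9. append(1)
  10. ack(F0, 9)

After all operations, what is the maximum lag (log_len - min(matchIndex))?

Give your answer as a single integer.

Answer: 1

Derivation:
Op 1: append 3 -> log_len=3
Op 2: F1 acks idx 2 -> match: F0=0 F1=2; commitIndex=2
Op 3: append 3 -> log_len=6
Op 4: append 2 -> log_len=8
Op 5: F1 acks idx 7 -> match: F0=0 F1=7; commitIndex=7
Op 6: append 1 -> log_len=9
Op 7: F1 acks idx 9 -> match: F0=0 F1=9; commitIndex=9
Op 8: F1 acks idx 4 -> match: F0=0 F1=9; commitIndex=9
Op 9: append 1 -> log_len=10
Op 10: F0 acks idx 9 -> match: F0=9 F1=9; commitIndex=9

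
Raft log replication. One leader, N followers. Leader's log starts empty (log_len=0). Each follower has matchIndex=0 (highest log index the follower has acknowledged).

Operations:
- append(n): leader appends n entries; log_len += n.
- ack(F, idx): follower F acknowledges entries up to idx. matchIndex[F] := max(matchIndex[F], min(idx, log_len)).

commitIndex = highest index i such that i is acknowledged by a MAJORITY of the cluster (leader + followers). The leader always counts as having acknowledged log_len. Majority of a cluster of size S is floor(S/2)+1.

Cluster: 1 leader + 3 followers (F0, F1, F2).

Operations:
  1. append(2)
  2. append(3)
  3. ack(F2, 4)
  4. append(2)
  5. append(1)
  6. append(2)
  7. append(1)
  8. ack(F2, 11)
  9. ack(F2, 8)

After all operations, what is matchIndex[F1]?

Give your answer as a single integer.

Op 1: append 2 -> log_len=2
Op 2: append 3 -> log_len=5
Op 3: F2 acks idx 4 -> match: F0=0 F1=0 F2=4; commitIndex=0
Op 4: append 2 -> log_len=7
Op 5: append 1 -> log_len=8
Op 6: append 2 -> log_len=10
Op 7: append 1 -> log_len=11
Op 8: F2 acks idx 11 -> match: F0=0 F1=0 F2=11; commitIndex=0
Op 9: F2 acks idx 8 -> match: F0=0 F1=0 F2=11; commitIndex=0

Answer: 0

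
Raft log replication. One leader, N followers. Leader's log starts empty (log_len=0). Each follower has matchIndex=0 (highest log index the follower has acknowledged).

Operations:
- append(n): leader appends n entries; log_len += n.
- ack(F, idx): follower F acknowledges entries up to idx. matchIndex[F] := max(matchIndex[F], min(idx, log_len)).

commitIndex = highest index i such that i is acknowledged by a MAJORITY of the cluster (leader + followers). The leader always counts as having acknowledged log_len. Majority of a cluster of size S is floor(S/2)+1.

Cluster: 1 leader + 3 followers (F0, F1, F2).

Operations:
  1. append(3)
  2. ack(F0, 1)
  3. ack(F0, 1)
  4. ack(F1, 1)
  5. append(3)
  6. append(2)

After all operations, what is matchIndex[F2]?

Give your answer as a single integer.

Op 1: append 3 -> log_len=3
Op 2: F0 acks idx 1 -> match: F0=1 F1=0 F2=0; commitIndex=0
Op 3: F0 acks idx 1 -> match: F0=1 F1=0 F2=0; commitIndex=0
Op 4: F1 acks idx 1 -> match: F0=1 F1=1 F2=0; commitIndex=1
Op 5: append 3 -> log_len=6
Op 6: append 2 -> log_len=8

Answer: 0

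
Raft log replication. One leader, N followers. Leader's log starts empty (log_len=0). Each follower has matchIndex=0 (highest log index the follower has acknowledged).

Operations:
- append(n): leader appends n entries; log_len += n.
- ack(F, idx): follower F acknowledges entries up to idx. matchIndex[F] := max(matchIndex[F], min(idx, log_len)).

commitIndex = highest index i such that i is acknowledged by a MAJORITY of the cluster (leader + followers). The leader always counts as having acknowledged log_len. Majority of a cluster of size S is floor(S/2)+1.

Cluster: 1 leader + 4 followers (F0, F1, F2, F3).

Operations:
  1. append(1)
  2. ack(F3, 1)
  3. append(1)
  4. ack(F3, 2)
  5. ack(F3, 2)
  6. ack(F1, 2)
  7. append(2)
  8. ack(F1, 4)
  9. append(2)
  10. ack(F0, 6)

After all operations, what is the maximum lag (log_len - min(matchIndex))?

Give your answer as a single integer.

Answer: 6

Derivation:
Op 1: append 1 -> log_len=1
Op 2: F3 acks idx 1 -> match: F0=0 F1=0 F2=0 F3=1; commitIndex=0
Op 3: append 1 -> log_len=2
Op 4: F3 acks idx 2 -> match: F0=0 F1=0 F2=0 F3=2; commitIndex=0
Op 5: F3 acks idx 2 -> match: F0=0 F1=0 F2=0 F3=2; commitIndex=0
Op 6: F1 acks idx 2 -> match: F0=0 F1=2 F2=0 F3=2; commitIndex=2
Op 7: append 2 -> log_len=4
Op 8: F1 acks idx 4 -> match: F0=0 F1=4 F2=0 F3=2; commitIndex=2
Op 9: append 2 -> log_len=6
Op 10: F0 acks idx 6 -> match: F0=6 F1=4 F2=0 F3=2; commitIndex=4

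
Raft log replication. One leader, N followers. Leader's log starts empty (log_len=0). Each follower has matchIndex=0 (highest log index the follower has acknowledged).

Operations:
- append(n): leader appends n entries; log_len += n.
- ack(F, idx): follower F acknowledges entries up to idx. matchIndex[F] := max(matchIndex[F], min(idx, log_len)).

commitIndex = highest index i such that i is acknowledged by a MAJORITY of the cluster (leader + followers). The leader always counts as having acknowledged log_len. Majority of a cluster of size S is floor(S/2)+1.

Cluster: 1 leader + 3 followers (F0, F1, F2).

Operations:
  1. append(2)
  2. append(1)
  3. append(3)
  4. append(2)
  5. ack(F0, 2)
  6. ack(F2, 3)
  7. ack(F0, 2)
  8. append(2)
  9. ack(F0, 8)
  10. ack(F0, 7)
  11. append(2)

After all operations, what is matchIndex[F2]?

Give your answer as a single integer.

Op 1: append 2 -> log_len=2
Op 2: append 1 -> log_len=3
Op 3: append 3 -> log_len=6
Op 4: append 2 -> log_len=8
Op 5: F0 acks idx 2 -> match: F0=2 F1=0 F2=0; commitIndex=0
Op 6: F2 acks idx 3 -> match: F0=2 F1=0 F2=3; commitIndex=2
Op 7: F0 acks idx 2 -> match: F0=2 F1=0 F2=3; commitIndex=2
Op 8: append 2 -> log_len=10
Op 9: F0 acks idx 8 -> match: F0=8 F1=0 F2=3; commitIndex=3
Op 10: F0 acks idx 7 -> match: F0=8 F1=0 F2=3; commitIndex=3
Op 11: append 2 -> log_len=12

Answer: 3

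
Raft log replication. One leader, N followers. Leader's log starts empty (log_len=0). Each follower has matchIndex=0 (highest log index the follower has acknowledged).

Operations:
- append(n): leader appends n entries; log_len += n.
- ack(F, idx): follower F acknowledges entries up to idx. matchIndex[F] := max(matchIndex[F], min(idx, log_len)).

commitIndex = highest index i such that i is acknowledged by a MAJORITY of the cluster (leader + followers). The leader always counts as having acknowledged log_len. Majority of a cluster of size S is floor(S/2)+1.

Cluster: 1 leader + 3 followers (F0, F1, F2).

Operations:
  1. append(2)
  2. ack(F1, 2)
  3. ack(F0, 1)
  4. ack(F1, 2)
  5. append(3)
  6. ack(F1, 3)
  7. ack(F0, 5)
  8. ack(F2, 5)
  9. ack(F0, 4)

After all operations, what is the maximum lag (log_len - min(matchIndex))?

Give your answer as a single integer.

Op 1: append 2 -> log_len=2
Op 2: F1 acks idx 2 -> match: F0=0 F1=2 F2=0; commitIndex=0
Op 3: F0 acks idx 1 -> match: F0=1 F1=2 F2=0; commitIndex=1
Op 4: F1 acks idx 2 -> match: F0=1 F1=2 F2=0; commitIndex=1
Op 5: append 3 -> log_len=5
Op 6: F1 acks idx 3 -> match: F0=1 F1=3 F2=0; commitIndex=1
Op 7: F0 acks idx 5 -> match: F0=5 F1=3 F2=0; commitIndex=3
Op 8: F2 acks idx 5 -> match: F0=5 F1=3 F2=5; commitIndex=5
Op 9: F0 acks idx 4 -> match: F0=5 F1=3 F2=5; commitIndex=5

Answer: 2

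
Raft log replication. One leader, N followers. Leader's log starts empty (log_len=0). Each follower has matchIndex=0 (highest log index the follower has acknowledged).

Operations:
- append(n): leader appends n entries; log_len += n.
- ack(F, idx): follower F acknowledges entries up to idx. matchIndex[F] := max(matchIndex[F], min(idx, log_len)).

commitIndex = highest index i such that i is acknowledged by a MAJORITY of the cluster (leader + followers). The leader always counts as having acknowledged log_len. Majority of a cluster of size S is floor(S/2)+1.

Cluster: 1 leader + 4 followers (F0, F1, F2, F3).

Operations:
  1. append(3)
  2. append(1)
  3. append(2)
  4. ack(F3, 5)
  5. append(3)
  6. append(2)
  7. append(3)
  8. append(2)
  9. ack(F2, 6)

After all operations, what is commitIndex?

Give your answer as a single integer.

Op 1: append 3 -> log_len=3
Op 2: append 1 -> log_len=4
Op 3: append 2 -> log_len=6
Op 4: F3 acks idx 5 -> match: F0=0 F1=0 F2=0 F3=5; commitIndex=0
Op 5: append 3 -> log_len=9
Op 6: append 2 -> log_len=11
Op 7: append 3 -> log_len=14
Op 8: append 2 -> log_len=16
Op 9: F2 acks idx 6 -> match: F0=0 F1=0 F2=6 F3=5; commitIndex=5

Answer: 5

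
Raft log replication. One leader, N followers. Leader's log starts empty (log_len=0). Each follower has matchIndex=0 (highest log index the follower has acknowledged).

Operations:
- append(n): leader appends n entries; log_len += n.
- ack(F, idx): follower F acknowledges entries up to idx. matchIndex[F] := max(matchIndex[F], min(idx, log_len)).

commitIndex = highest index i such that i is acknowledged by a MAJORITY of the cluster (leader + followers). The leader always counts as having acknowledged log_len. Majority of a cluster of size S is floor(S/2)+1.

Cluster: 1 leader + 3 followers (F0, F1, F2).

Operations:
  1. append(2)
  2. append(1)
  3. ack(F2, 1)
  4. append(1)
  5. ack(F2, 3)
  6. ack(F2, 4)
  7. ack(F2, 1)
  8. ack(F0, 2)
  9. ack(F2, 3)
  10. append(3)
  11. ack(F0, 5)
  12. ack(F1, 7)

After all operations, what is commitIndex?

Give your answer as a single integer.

Op 1: append 2 -> log_len=2
Op 2: append 1 -> log_len=3
Op 3: F2 acks idx 1 -> match: F0=0 F1=0 F2=1; commitIndex=0
Op 4: append 1 -> log_len=4
Op 5: F2 acks idx 3 -> match: F0=0 F1=0 F2=3; commitIndex=0
Op 6: F2 acks idx 4 -> match: F0=0 F1=0 F2=4; commitIndex=0
Op 7: F2 acks idx 1 -> match: F0=0 F1=0 F2=4; commitIndex=0
Op 8: F0 acks idx 2 -> match: F0=2 F1=0 F2=4; commitIndex=2
Op 9: F2 acks idx 3 -> match: F0=2 F1=0 F2=4; commitIndex=2
Op 10: append 3 -> log_len=7
Op 11: F0 acks idx 5 -> match: F0=5 F1=0 F2=4; commitIndex=4
Op 12: F1 acks idx 7 -> match: F0=5 F1=7 F2=4; commitIndex=5

Answer: 5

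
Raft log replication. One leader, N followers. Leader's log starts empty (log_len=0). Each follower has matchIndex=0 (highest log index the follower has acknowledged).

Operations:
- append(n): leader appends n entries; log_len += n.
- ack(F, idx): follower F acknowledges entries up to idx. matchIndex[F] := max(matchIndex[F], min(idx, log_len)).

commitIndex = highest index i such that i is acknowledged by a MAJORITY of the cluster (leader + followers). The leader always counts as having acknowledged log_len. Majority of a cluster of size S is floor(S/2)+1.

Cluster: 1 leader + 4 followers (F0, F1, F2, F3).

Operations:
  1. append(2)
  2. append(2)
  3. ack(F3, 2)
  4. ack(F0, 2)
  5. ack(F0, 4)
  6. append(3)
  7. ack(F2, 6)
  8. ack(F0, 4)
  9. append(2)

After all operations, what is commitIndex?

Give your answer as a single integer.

Answer: 4

Derivation:
Op 1: append 2 -> log_len=2
Op 2: append 2 -> log_len=4
Op 3: F3 acks idx 2 -> match: F0=0 F1=0 F2=0 F3=2; commitIndex=0
Op 4: F0 acks idx 2 -> match: F0=2 F1=0 F2=0 F3=2; commitIndex=2
Op 5: F0 acks idx 4 -> match: F0=4 F1=0 F2=0 F3=2; commitIndex=2
Op 6: append 3 -> log_len=7
Op 7: F2 acks idx 6 -> match: F0=4 F1=0 F2=6 F3=2; commitIndex=4
Op 8: F0 acks idx 4 -> match: F0=4 F1=0 F2=6 F3=2; commitIndex=4
Op 9: append 2 -> log_len=9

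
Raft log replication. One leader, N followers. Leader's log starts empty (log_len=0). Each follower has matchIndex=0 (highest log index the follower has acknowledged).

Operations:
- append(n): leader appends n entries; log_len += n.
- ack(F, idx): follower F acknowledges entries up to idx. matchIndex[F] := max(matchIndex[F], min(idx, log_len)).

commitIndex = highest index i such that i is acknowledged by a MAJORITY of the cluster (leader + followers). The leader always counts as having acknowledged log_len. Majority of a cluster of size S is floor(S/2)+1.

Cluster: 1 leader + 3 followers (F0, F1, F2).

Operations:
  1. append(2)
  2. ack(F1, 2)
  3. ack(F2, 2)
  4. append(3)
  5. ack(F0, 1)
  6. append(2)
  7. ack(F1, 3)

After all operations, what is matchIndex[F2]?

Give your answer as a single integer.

Answer: 2

Derivation:
Op 1: append 2 -> log_len=2
Op 2: F1 acks idx 2 -> match: F0=0 F1=2 F2=0; commitIndex=0
Op 3: F2 acks idx 2 -> match: F0=0 F1=2 F2=2; commitIndex=2
Op 4: append 3 -> log_len=5
Op 5: F0 acks idx 1 -> match: F0=1 F1=2 F2=2; commitIndex=2
Op 6: append 2 -> log_len=7
Op 7: F1 acks idx 3 -> match: F0=1 F1=3 F2=2; commitIndex=2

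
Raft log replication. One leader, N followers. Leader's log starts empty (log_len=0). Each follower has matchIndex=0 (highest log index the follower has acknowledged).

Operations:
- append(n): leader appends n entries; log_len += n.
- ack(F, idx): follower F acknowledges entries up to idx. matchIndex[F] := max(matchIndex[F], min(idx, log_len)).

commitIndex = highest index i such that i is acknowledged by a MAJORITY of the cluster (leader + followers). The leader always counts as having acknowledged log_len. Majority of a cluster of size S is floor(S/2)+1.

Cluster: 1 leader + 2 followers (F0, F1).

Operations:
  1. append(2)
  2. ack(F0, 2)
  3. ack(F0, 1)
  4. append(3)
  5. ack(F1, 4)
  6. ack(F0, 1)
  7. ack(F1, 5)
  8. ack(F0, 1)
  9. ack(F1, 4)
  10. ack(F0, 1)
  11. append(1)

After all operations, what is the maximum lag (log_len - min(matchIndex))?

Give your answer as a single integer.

Op 1: append 2 -> log_len=2
Op 2: F0 acks idx 2 -> match: F0=2 F1=0; commitIndex=2
Op 3: F0 acks idx 1 -> match: F0=2 F1=0; commitIndex=2
Op 4: append 3 -> log_len=5
Op 5: F1 acks idx 4 -> match: F0=2 F1=4; commitIndex=4
Op 6: F0 acks idx 1 -> match: F0=2 F1=4; commitIndex=4
Op 7: F1 acks idx 5 -> match: F0=2 F1=5; commitIndex=5
Op 8: F0 acks idx 1 -> match: F0=2 F1=5; commitIndex=5
Op 9: F1 acks idx 4 -> match: F0=2 F1=5; commitIndex=5
Op 10: F0 acks idx 1 -> match: F0=2 F1=5; commitIndex=5
Op 11: append 1 -> log_len=6

Answer: 4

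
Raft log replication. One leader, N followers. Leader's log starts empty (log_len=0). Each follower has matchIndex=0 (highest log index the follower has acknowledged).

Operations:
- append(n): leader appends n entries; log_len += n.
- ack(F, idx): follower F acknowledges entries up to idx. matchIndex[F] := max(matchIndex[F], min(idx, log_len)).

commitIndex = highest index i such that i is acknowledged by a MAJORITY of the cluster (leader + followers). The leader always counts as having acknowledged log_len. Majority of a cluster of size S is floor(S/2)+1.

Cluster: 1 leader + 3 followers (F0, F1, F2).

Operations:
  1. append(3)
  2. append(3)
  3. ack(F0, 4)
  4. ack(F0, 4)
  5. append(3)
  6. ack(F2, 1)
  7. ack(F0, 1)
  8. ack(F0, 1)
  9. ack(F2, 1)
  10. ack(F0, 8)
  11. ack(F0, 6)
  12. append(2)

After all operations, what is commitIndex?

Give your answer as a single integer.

Op 1: append 3 -> log_len=3
Op 2: append 3 -> log_len=6
Op 3: F0 acks idx 4 -> match: F0=4 F1=0 F2=0; commitIndex=0
Op 4: F0 acks idx 4 -> match: F0=4 F1=0 F2=0; commitIndex=0
Op 5: append 3 -> log_len=9
Op 6: F2 acks idx 1 -> match: F0=4 F1=0 F2=1; commitIndex=1
Op 7: F0 acks idx 1 -> match: F0=4 F1=0 F2=1; commitIndex=1
Op 8: F0 acks idx 1 -> match: F0=4 F1=0 F2=1; commitIndex=1
Op 9: F2 acks idx 1 -> match: F0=4 F1=0 F2=1; commitIndex=1
Op 10: F0 acks idx 8 -> match: F0=8 F1=0 F2=1; commitIndex=1
Op 11: F0 acks idx 6 -> match: F0=8 F1=0 F2=1; commitIndex=1
Op 12: append 2 -> log_len=11

Answer: 1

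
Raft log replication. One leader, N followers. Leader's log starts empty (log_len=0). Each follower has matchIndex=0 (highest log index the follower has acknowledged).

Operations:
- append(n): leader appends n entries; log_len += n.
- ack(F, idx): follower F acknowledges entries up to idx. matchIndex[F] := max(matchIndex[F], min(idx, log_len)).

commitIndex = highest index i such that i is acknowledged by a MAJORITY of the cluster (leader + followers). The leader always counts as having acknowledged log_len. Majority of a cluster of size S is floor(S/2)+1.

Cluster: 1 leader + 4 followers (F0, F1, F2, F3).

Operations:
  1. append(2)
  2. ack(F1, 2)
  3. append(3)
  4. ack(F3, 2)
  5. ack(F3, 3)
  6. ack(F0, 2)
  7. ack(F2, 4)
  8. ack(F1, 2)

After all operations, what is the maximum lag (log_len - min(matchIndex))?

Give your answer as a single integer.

Answer: 3

Derivation:
Op 1: append 2 -> log_len=2
Op 2: F1 acks idx 2 -> match: F0=0 F1=2 F2=0 F3=0; commitIndex=0
Op 3: append 3 -> log_len=5
Op 4: F3 acks idx 2 -> match: F0=0 F1=2 F2=0 F3=2; commitIndex=2
Op 5: F3 acks idx 3 -> match: F0=0 F1=2 F2=0 F3=3; commitIndex=2
Op 6: F0 acks idx 2 -> match: F0=2 F1=2 F2=0 F3=3; commitIndex=2
Op 7: F2 acks idx 4 -> match: F0=2 F1=2 F2=4 F3=3; commitIndex=3
Op 8: F1 acks idx 2 -> match: F0=2 F1=2 F2=4 F3=3; commitIndex=3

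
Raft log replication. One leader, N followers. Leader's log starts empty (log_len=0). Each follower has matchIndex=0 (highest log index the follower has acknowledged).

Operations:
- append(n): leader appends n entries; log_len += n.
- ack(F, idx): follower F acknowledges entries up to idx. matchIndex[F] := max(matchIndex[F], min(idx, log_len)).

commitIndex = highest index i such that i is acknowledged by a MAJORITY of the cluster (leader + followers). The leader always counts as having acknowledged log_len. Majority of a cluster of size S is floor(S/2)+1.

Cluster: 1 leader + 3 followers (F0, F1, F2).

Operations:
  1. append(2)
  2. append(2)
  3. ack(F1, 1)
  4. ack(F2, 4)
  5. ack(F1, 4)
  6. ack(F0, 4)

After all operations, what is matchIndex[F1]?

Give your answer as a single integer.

Op 1: append 2 -> log_len=2
Op 2: append 2 -> log_len=4
Op 3: F1 acks idx 1 -> match: F0=0 F1=1 F2=0; commitIndex=0
Op 4: F2 acks idx 4 -> match: F0=0 F1=1 F2=4; commitIndex=1
Op 5: F1 acks idx 4 -> match: F0=0 F1=4 F2=4; commitIndex=4
Op 6: F0 acks idx 4 -> match: F0=4 F1=4 F2=4; commitIndex=4

Answer: 4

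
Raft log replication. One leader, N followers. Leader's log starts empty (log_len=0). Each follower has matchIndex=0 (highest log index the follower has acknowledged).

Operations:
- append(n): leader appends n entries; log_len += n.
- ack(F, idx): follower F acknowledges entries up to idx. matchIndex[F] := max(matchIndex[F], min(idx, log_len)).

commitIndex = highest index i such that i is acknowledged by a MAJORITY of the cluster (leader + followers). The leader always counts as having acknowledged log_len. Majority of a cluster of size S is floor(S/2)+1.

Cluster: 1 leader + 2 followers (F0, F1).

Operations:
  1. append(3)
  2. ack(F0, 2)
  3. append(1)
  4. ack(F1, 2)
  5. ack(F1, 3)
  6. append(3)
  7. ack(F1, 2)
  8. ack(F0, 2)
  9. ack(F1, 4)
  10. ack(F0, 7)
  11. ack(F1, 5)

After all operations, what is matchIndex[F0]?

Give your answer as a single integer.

Answer: 7

Derivation:
Op 1: append 3 -> log_len=3
Op 2: F0 acks idx 2 -> match: F0=2 F1=0; commitIndex=2
Op 3: append 1 -> log_len=4
Op 4: F1 acks idx 2 -> match: F0=2 F1=2; commitIndex=2
Op 5: F1 acks idx 3 -> match: F0=2 F1=3; commitIndex=3
Op 6: append 3 -> log_len=7
Op 7: F1 acks idx 2 -> match: F0=2 F1=3; commitIndex=3
Op 8: F0 acks idx 2 -> match: F0=2 F1=3; commitIndex=3
Op 9: F1 acks idx 4 -> match: F0=2 F1=4; commitIndex=4
Op 10: F0 acks idx 7 -> match: F0=7 F1=4; commitIndex=7
Op 11: F1 acks idx 5 -> match: F0=7 F1=5; commitIndex=7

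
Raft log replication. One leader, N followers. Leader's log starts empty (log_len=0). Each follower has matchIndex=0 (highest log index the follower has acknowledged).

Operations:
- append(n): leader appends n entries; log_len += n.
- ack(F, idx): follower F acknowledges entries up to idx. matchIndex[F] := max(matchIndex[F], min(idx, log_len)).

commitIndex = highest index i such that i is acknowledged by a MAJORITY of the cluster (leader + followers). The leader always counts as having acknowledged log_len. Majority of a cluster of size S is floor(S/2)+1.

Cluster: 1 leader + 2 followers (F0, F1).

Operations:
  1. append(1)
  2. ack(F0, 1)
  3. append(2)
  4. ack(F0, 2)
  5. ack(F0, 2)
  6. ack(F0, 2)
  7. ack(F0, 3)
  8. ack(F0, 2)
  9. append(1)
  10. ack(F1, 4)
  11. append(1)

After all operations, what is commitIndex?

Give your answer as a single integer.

Op 1: append 1 -> log_len=1
Op 2: F0 acks idx 1 -> match: F0=1 F1=0; commitIndex=1
Op 3: append 2 -> log_len=3
Op 4: F0 acks idx 2 -> match: F0=2 F1=0; commitIndex=2
Op 5: F0 acks idx 2 -> match: F0=2 F1=0; commitIndex=2
Op 6: F0 acks idx 2 -> match: F0=2 F1=0; commitIndex=2
Op 7: F0 acks idx 3 -> match: F0=3 F1=0; commitIndex=3
Op 8: F0 acks idx 2 -> match: F0=3 F1=0; commitIndex=3
Op 9: append 1 -> log_len=4
Op 10: F1 acks idx 4 -> match: F0=3 F1=4; commitIndex=4
Op 11: append 1 -> log_len=5

Answer: 4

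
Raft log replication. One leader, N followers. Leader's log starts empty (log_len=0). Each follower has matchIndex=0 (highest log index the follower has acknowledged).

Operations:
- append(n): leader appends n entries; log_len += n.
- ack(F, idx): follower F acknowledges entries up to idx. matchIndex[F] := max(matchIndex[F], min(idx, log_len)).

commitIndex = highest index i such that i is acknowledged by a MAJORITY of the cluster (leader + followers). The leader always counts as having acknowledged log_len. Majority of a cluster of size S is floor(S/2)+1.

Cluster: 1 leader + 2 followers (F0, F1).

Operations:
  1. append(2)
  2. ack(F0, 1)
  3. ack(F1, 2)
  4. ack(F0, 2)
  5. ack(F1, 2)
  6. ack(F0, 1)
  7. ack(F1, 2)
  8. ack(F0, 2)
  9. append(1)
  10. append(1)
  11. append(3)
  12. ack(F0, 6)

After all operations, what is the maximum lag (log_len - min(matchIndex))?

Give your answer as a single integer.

Answer: 5

Derivation:
Op 1: append 2 -> log_len=2
Op 2: F0 acks idx 1 -> match: F0=1 F1=0; commitIndex=1
Op 3: F1 acks idx 2 -> match: F0=1 F1=2; commitIndex=2
Op 4: F0 acks idx 2 -> match: F0=2 F1=2; commitIndex=2
Op 5: F1 acks idx 2 -> match: F0=2 F1=2; commitIndex=2
Op 6: F0 acks idx 1 -> match: F0=2 F1=2; commitIndex=2
Op 7: F1 acks idx 2 -> match: F0=2 F1=2; commitIndex=2
Op 8: F0 acks idx 2 -> match: F0=2 F1=2; commitIndex=2
Op 9: append 1 -> log_len=3
Op 10: append 1 -> log_len=4
Op 11: append 3 -> log_len=7
Op 12: F0 acks idx 6 -> match: F0=6 F1=2; commitIndex=6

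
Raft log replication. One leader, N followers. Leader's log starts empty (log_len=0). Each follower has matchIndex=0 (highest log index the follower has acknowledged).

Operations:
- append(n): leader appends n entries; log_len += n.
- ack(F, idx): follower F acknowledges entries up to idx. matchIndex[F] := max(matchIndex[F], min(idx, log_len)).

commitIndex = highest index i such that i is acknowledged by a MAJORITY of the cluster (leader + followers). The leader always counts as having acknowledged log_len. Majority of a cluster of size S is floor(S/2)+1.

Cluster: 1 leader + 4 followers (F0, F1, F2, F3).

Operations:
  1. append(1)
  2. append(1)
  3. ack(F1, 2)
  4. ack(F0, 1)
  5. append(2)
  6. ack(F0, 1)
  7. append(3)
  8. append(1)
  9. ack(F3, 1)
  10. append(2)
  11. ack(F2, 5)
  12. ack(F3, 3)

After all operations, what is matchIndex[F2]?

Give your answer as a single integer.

Answer: 5

Derivation:
Op 1: append 1 -> log_len=1
Op 2: append 1 -> log_len=2
Op 3: F1 acks idx 2 -> match: F0=0 F1=2 F2=0 F3=0; commitIndex=0
Op 4: F0 acks idx 1 -> match: F0=1 F1=2 F2=0 F3=0; commitIndex=1
Op 5: append 2 -> log_len=4
Op 6: F0 acks idx 1 -> match: F0=1 F1=2 F2=0 F3=0; commitIndex=1
Op 7: append 3 -> log_len=7
Op 8: append 1 -> log_len=8
Op 9: F3 acks idx 1 -> match: F0=1 F1=2 F2=0 F3=1; commitIndex=1
Op 10: append 2 -> log_len=10
Op 11: F2 acks idx 5 -> match: F0=1 F1=2 F2=5 F3=1; commitIndex=2
Op 12: F3 acks idx 3 -> match: F0=1 F1=2 F2=5 F3=3; commitIndex=3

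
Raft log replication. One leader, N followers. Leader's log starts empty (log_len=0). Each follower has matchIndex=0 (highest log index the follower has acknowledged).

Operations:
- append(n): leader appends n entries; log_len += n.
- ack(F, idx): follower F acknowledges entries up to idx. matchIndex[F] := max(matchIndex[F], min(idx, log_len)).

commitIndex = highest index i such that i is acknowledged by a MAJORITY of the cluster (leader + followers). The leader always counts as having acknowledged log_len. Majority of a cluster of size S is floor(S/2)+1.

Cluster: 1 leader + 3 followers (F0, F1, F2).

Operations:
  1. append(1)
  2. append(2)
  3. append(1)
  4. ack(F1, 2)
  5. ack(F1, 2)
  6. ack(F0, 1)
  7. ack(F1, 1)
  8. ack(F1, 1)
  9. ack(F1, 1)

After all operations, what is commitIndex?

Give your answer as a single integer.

Op 1: append 1 -> log_len=1
Op 2: append 2 -> log_len=3
Op 3: append 1 -> log_len=4
Op 4: F1 acks idx 2 -> match: F0=0 F1=2 F2=0; commitIndex=0
Op 5: F1 acks idx 2 -> match: F0=0 F1=2 F2=0; commitIndex=0
Op 6: F0 acks idx 1 -> match: F0=1 F1=2 F2=0; commitIndex=1
Op 7: F1 acks idx 1 -> match: F0=1 F1=2 F2=0; commitIndex=1
Op 8: F1 acks idx 1 -> match: F0=1 F1=2 F2=0; commitIndex=1
Op 9: F1 acks idx 1 -> match: F0=1 F1=2 F2=0; commitIndex=1

Answer: 1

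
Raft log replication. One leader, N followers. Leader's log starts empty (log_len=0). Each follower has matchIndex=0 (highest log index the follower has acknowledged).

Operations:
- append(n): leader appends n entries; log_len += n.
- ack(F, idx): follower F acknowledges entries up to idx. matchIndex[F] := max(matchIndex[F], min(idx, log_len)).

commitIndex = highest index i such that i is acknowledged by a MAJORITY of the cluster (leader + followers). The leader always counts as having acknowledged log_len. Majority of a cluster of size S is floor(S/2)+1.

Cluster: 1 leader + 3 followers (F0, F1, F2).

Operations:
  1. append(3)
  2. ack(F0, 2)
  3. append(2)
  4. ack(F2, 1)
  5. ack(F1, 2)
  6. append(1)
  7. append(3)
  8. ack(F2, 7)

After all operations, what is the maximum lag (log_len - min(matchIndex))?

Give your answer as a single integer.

Answer: 7

Derivation:
Op 1: append 3 -> log_len=3
Op 2: F0 acks idx 2 -> match: F0=2 F1=0 F2=0; commitIndex=0
Op 3: append 2 -> log_len=5
Op 4: F2 acks idx 1 -> match: F0=2 F1=0 F2=1; commitIndex=1
Op 5: F1 acks idx 2 -> match: F0=2 F1=2 F2=1; commitIndex=2
Op 6: append 1 -> log_len=6
Op 7: append 3 -> log_len=9
Op 8: F2 acks idx 7 -> match: F0=2 F1=2 F2=7; commitIndex=2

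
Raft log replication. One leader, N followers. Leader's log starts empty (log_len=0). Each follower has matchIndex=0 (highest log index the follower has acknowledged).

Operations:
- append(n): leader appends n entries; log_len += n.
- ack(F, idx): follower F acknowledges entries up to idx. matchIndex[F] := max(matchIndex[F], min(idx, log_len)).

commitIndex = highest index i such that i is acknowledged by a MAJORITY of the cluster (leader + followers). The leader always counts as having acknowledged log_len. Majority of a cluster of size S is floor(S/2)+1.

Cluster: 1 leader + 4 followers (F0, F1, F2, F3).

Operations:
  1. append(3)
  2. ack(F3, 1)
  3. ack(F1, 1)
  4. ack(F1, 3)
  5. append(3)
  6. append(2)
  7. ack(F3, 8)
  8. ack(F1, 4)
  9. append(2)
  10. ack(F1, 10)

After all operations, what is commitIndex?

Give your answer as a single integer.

Op 1: append 3 -> log_len=3
Op 2: F3 acks idx 1 -> match: F0=0 F1=0 F2=0 F3=1; commitIndex=0
Op 3: F1 acks idx 1 -> match: F0=0 F1=1 F2=0 F3=1; commitIndex=1
Op 4: F1 acks idx 3 -> match: F0=0 F1=3 F2=0 F3=1; commitIndex=1
Op 5: append 3 -> log_len=6
Op 6: append 2 -> log_len=8
Op 7: F3 acks idx 8 -> match: F0=0 F1=3 F2=0 F3=8; commitIndex=3
Op 8: F1 acks idx 4 -> match: F0=0 F1=4 F2=0 F3=8; commitIndex=4
Op 9: append 2 -> log_len=10
Op 10: F1 acks idx 10 -> match: F0=0 F1=10 F2=0 F3=8; commitIndex=8

Answer: 8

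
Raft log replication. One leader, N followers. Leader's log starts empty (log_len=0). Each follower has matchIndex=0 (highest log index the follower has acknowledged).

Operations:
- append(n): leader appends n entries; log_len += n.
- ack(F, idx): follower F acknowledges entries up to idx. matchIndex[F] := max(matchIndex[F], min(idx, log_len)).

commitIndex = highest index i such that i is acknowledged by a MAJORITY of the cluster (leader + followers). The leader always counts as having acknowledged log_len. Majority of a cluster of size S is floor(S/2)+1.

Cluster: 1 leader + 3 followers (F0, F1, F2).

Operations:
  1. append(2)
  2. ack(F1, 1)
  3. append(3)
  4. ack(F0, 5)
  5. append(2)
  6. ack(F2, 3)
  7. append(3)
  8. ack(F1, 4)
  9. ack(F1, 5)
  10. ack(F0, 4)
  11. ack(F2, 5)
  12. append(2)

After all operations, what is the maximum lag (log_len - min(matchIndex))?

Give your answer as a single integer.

Op 1: append 2 -> log_len=2
Op 2: F1 acks idx 1 -> match: F0=0 F1=1 F2=0; commitIndex=0
Op 3: append 3 -> log_len=5
Op 4: F0 acks idx 5 -> match: F0=5 F1=1 F2=0; commitIndex=1
Op 5: append 2 -> log_len=7
Op 6: F2 acks idx 3 -> match: F0=5 F1=1 F2=3; commitIndex=3
Op 7: append 3 -> log_len=10
Op 8: F1 acks idx 4 -> match: F0=5 F1=4 F2=3; commitIndex=4
Op 9: F1 acks idx 5 -> match: F0=5 F1=5 F2=3; commitIndex=5
Op 10: F0 acks idx 4 -> match: F0=5 F1=5 F2=3; commitIndex=5
Op 11: F2 acks idx 5 -> match: F0=5 F1=5 F2=5; commitIndex=5
Op 12: append 2 -> log_len=12

Answer: 7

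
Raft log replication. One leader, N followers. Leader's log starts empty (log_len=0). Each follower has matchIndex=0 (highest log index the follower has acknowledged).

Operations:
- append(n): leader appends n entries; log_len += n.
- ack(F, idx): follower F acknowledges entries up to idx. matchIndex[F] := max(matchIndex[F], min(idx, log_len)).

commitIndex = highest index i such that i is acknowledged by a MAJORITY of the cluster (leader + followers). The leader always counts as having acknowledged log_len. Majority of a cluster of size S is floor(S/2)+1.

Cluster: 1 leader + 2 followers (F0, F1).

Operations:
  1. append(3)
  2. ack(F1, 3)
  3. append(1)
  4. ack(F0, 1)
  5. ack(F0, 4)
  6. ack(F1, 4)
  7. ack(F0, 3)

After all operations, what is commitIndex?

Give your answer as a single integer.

Answer: 4

Derivation:
Op 1: append 3 -> log_len=3
Op 2: F1 acks idx 3 -> match: F0=0 F1=3; commitIndex=3
Op 3: append 1 -> log_len=4
Op 4: F0 acks idx 1 -> match: F0=1 F1=3; commitIndex=3
Op 5: F0 acks idx 4 -> match: F0=4 F1=3; commitIndex=4
Op 6: F1 acks idx 4 -> match: F0=4 F1=4; commitIndex=4
Op 7: F0 acks idx 3 -> match: F0=4 F1=4; commitIndex=4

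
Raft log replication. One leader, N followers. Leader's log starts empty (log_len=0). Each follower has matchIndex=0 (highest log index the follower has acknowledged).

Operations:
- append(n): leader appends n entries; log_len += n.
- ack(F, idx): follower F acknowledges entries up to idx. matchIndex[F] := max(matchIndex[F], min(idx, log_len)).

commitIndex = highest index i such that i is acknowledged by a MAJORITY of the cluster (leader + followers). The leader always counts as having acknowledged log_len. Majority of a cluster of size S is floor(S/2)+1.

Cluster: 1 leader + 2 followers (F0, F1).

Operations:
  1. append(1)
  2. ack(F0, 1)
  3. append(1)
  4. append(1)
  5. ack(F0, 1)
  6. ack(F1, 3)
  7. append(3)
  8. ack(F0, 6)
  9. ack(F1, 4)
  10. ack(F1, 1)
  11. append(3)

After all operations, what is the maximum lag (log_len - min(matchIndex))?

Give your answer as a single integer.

Answer: 5

Derivation:
Op 1: append 1 -> log_len=1
Op 2: F0 acks idx 1 -> match: F0=1 F1=0; commitIndex=1
Op 3: append 1 -> log_len=2
Op 4: append 1 -> log_len=3
Op 5: F0 acks idx 1 -> match: F0=1 F1=0; commitIndex=1
Op 6: F1 acks idx 3 -> match: F0=1 F1=3; commitIndex=3
Op 7: append 3 -> log_len=6
Op 8: F0 acks idx 6 -> match: F0=6 F1=3; commitIndex=6
Op 9: F1 acks idx 4 -> match: F0=6 F1=4; commitIndex=6
Op 10: F1 acks idx 1 -> match: F0=6 F1=4; commitIndex=6
Op 11: append 3 -> log_len=9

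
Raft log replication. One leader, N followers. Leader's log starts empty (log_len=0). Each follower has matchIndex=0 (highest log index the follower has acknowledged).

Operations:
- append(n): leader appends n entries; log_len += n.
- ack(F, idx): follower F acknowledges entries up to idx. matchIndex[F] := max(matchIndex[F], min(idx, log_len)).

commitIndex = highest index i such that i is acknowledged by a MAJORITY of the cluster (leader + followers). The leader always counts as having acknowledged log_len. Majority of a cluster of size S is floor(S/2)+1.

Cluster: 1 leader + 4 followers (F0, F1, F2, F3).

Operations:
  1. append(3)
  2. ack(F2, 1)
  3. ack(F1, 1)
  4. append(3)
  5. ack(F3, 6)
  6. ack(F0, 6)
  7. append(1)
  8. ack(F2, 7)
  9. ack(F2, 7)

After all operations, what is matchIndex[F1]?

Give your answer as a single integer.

Answer: 1

Derivation:
Op 1: append 3 -> log_len=3
Op 2: F2 acks idx 1 -> match: F0=0 F1=0 F2=1 F3=0; commitIndex=0
Op 3: F1 acks idx 1 -> match: F0=0 F1=1 F2=1 F3=0; commitIndex=1
Op 4: append 3 -> log_len=6
Op 5: F3 acks idx 6 -> match: F0=0 F1=1 F2=1 F3=6; commitIndex=1
Op 6: F0 acks idx 6 -> match: F0=6 F1=1 F2=1 F3=6; commitIndex=6
Op 7: append 1 -> log_len=7
Op 8: F2 acks idx 7 -> match: F0=6 F1=1 F2=7 F3=6; commitIndex=6
Op 9: F2 acks idx 7 -> match: F0=6 F1=1 F2=7 F3=6; commitIndex=6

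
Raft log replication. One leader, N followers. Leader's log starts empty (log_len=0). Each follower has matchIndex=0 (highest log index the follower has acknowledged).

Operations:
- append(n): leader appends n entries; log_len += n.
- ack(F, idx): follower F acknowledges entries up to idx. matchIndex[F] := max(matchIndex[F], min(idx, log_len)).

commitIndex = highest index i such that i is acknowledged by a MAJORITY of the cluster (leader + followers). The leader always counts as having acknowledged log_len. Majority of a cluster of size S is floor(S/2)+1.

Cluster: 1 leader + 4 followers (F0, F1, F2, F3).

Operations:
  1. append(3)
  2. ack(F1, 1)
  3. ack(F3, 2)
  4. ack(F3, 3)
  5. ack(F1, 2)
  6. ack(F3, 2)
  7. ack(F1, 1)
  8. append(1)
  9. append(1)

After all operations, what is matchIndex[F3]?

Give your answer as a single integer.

Op 1: append 3 -> log_len=3
Op 2: F1 acks idx 1 -> match: F0=0 F1=1 F2=0 F3=0; commitIndex=0
Op 3: F3 acks idx 2 -> match: F0=0 F1=1 F2=0 F3=2; commitIndex=1
Op 4: F3 acks idx 3 -> match: F0=0 F1=1 F2=0 F3=3; commitIndex=1
Op 5: F1 acks idx 2 -> match: F0=0 F1=2 F2=0 F3=3; commitIndex=2
Op 6: F3 acks idx 2 -> match: F0=0 F1=2 F2=0 F3=3; commitIndex=2
Op 7: F1 acks idx 1 -> match: F0=0 F1=2 F2=0 F3=3; commitIndex=2
Op 8: append 1 -> log_len=4
Op 9: append 1 -> log_len=5

Answer: 3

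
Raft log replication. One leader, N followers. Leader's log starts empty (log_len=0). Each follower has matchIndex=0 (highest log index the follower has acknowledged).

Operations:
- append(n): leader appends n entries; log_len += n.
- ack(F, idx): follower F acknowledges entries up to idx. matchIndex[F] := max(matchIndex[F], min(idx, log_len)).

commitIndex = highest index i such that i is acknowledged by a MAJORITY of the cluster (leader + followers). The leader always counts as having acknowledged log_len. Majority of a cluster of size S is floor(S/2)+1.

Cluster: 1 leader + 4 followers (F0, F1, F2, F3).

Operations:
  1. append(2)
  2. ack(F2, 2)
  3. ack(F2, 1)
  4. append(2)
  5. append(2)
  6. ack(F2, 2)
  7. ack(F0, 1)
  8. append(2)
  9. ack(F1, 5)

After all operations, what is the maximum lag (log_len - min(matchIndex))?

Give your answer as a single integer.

Answer: 8

Derivation:
Op 1: append 2 -> log_len=2
Op 2: F2 acks idx 2 -> match: F0=0 F1=0 F2=2 F3=0; commitIndex=0
Op 3: F2 acks idx 1 -> match: F0=0 F1=0 F2=2 F3=0; commitIndex=0
Op 4: append 2 -> log_len=4
Op 5: append 2 -> log_len=6
Op 6: F2 acks idx 2 -> match: F0=0 F1=0 F2=2 F3=0; commitIndex=0
Op 7: F0 acks idx 1 -> match: F0=1 F1=0 F2=2 F3=0; commitIndex=1
Op 8: append 2 -> log_len=8
Op 9: F1 acks idx 5 -> match: F0=1 F1=5 F2=2 F3=0; commitIndex=2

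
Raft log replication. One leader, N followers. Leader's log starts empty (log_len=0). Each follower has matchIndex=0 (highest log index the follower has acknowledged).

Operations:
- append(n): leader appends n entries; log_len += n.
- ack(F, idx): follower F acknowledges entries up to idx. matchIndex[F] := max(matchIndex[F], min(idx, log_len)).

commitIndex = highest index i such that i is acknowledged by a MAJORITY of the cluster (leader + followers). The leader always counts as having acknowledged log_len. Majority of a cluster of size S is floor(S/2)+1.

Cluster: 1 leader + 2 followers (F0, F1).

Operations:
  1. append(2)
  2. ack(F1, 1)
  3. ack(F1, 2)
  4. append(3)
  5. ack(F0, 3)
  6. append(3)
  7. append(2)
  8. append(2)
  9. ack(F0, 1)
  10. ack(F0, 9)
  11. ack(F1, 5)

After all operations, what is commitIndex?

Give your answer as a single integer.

Answer: 9

Derivation:
Op 1: append 2 -> log_len=2
Op 2: F1 acks idx 1 -> match: F0=0 F1=1; commitIndex=1
Op 3: F1 acks idx 2 -> match: F0=0 F1=2; commitIndex=2
Op 4: append 3 -> log_len=5
Op 5: F0 acks idx 3 -> match: F0=3 F1=2; commitIndex=3
Op 6: append 3 -> log_len=8
Op 7: append 2 -> log_len=10
Op 8: append 2 -> log_len=12
Op 9: F0 acks idx 1 -> match: F0=3 F1=2; commitIndex=3
Op 10: F0 acks idx 9 -> match: F0=9 F1=2; commitIndex=9
Op 11: F1 acks idx 5 -> match: F0=9 F1=5; commitIndex=9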